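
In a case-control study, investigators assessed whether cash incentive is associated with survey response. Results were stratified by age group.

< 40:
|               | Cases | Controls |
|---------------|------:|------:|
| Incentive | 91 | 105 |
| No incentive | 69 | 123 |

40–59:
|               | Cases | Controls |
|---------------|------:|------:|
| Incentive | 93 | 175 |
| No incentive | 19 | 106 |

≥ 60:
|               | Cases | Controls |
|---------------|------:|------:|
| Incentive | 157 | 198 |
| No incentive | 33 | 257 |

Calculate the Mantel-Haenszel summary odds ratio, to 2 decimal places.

3.13

OR_MH = Σ(aᵢdᵢ/nᵢ) / Σ(bᵢcᵢ/nᵢ), where nᵢ is the stratum total.
Stratum 1 (< 40): n = 388; a·d/n = 91·123/388 = 28.8479; b·c/n = 105·69/388 = 18.6727
Stratum 2 (40–59): n = 393; a·d/n = 93·106/393 = 25.0840; b·c/n = 175·19/393 = 8.4606
Stratum 3 (≥ 60): n = 645; a·d/n = 157·257/645 = 62.5566; b·c/n = 198·33/645 = 10.1302
OR_MH = (28.8479 + 25.0840 + 62.5566) / (18.6727 + 8.4606 + 10.1302) = 116.4885 / 37.2635 = 3.12608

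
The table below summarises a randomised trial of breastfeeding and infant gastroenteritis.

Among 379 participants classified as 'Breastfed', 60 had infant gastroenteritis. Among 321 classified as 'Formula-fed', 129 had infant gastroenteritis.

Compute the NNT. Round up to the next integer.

Risk in treated group = 60/379 = 0.15831; risk in control = 129/321 = 0.40187.
Absolute risk reduction = 0.40187 − 0.15831 = 0.24356
NNT = 1 / ARR = 1 / 0.24356 = 4.106 → round up → 5

5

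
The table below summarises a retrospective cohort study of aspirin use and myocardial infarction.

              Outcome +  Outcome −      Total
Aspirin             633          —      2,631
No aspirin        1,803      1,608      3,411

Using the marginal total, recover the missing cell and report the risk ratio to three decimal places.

0.455

The missing cell is in the exposed row: 2631 − 633 = 1998.
So a = 633, b = 1998, c = 1803, d = 1608.
RR = [a/(a+b)] / [c/(c+d)] = (633/2631) / (1803/3411) = 0.24059/0.52858 = 0.45516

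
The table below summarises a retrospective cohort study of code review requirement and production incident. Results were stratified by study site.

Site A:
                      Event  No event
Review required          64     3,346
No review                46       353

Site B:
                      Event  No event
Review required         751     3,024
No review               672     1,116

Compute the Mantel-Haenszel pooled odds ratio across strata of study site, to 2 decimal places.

0.39

OR_MH = Σ(aᵢdᵢ/nᵢ) / Σ(bᵢcᵢ/nᵢ), where nᵢ is the stratum total.
Stratum 1 (Site A): n = 3809; a·d/n = 64·353/3809 = 5.9312; b·c/n = 3346·46/3809 = 40.4085
Stratum 2 (Site B): n = 5563; a·d/n = 751·1116/5563 = 150.6590; b·c/n = 3024·672/5563 = 365.2935
OR_MH = (5.9312 + 150.6590) / (40.4085 + 365.2935) = 156.5902 / 405.7021 = 0.38597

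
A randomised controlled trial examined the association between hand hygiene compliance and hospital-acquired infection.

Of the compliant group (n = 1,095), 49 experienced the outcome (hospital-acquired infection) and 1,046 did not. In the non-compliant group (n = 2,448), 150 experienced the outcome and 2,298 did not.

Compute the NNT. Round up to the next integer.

61

Risk in treated group = 49/1095 = 0.04475; risk in control = 150/2448 = 0.06127.
Absolute risk reduction = 0.06127 − 0.04475 = 0.01653
NNT = 1 / ARR = 1 / 0.01653 = 60.512 → round up → 61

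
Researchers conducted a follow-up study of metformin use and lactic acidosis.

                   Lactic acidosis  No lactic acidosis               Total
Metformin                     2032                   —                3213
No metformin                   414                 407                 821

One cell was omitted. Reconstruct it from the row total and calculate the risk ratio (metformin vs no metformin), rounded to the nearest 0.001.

The missing cell is in the exposed row: 3213 − 2032 = 1181.
So a = 2032, b = 1181, c = 414, d = 407.
RR = [a/(a+b)] / [c/(c+d)] = (2032/3213) / (414/821) = 0.63243/0.50426 = 1.25417

1.254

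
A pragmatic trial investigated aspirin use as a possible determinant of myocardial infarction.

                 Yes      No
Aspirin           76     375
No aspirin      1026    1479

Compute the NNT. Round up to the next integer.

5

Risk in treated group = 76/451 = 0.16851; risk in control = 1026/2505 = 0.40958.
Absolute risk reduction = 0.40958 − 0.16851 = 0.24107
NNT = 1 / ARR = 1 / 0.24107 = 4.148 → round up → 5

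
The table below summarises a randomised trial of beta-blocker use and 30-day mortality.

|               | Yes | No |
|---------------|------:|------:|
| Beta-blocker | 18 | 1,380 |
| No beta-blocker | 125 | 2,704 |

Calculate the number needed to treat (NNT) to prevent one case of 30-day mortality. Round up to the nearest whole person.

Risk in treated group = 18/1398 = 0.01288; risk in control = 125/2829 = 0.04419.
Absolute risk reduction = 0.04419 − 0.01288 = 0.03131
NNT = 1 / ARR = 1 / 0.03131 = 31.939 → round up → 32

32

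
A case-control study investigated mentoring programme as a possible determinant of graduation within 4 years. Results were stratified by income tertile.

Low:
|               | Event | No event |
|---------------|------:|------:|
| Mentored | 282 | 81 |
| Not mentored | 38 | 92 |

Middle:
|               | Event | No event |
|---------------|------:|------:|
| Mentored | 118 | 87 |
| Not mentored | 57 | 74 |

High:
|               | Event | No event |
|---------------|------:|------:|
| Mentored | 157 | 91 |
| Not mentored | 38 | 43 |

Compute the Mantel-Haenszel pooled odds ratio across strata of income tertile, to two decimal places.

OR_MH = Σ(aᵢdᵢ/nᵢ) / Σ(bᵢcᵢ/nᵢ), where nᵢ is the stratum total.
Stratum 1 (Low): n = 493; a·d/n = 282·92/493 = 52.6247; b·c/n = 81·38/493 = 6.2434
Stratum 2 (Middle): n = 336; a·d/n = 118·74/336 = 25.9881; b·c/n = 87·57/336 = 14.7589
Stratum 3 (High): n = 329; a·d/n = 157·43/329 = 20.5198; b·c/n = 91·38/329 = 10.5106
OR_MH = (52.6247 + 25.9881 + 20.5198) / (6.2434 + 14.7589 + 10.5106) = 99.1326 / 31.5130 = 3.14577

3.15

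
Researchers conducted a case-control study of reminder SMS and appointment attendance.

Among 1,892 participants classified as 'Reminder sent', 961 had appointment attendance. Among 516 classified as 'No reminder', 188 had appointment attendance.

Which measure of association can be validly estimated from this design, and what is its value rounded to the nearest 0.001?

1.801

From the description: a = 961, b = 931, c = 188, d = 328.
This is a case-control study: participants were sampled on outcome status, so risks in the source population cannot be estimated directly — relative risk is not valid here. The odds ratio is the appropriate measure.
OR = (a·d)/(b·c) = (961 × 328) / (931 × 188) = 315208 / 175028 = 1.80090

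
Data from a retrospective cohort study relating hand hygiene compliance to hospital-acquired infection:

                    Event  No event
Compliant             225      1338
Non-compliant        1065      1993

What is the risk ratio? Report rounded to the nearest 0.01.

Cells: a = 225, b = 1338, c = 1065, d = 1993.
Risk in exposed = 225/1563 = 0.14395; risk in unexposed = 1065/3058 = 0.34827.
RR = 0.14395 / 0.34827 = 0.41334
The risk is 59% lower among the exposed than among the unexposed.

0.41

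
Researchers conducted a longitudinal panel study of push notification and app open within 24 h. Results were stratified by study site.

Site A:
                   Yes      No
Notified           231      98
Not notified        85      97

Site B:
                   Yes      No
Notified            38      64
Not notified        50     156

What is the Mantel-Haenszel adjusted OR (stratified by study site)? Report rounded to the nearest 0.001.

OR_MH = Σ(aᵢdᵢ/nᵢ) / Σ(bᵢcᵢ/nᵢ), where nᵢ is the stratum total.
Stratum 1 (Site A): n = 511; a·d/n = 231·97/511 = 43.8493; b·c/n = 98·85/511 = 16.3014
Stratum 2 (Site B): n = 308; a·d/n = 38·156/308 = 19.2468; b·c/n = 64·50/308 = 10.3896
OR_MH = (43.8493 + 19.2468) / (16.3014 + 10.3896) = 63.0961 / 26.6910 = 2.36395

2.364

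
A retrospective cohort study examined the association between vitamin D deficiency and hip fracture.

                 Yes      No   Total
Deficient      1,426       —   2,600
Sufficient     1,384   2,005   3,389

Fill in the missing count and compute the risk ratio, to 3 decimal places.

The missing cell is in the exposed row: 2600 − 1426 = 1174.
So a = 1426, b = 1174, c = 1384, d = 2005.
RR = [a/(a+b)] / [c/(c+d)] = (1426/2600) / (1384/3389) = 0.54846/0.40838 = 1.34302

1.343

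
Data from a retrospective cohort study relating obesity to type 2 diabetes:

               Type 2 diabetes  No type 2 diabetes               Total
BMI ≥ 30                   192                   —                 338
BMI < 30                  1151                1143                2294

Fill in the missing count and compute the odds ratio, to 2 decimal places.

1.31

The missing cell is in the exposed row: 338 − 192 = 146.
So a = 192, b = 146, c = 1151, d = 1143.
OR = (a·d)/(b·c) = (192 × 1143) / (146 × 1151) = 219456 / 168046 = 1.30593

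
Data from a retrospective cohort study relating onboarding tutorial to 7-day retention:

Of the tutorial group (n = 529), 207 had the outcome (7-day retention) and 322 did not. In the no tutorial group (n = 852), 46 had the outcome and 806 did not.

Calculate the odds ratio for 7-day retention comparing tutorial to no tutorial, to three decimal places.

From the description: a = 207, b = 322, c = 46, d = 806.
OR = (a·d)/(b·c) = (207 × 806) / (322 × 46) = 166842 / 14812 = 11.26398
The odds of 7-day retention are about 11.26 times as high in the tutorial group.

11.264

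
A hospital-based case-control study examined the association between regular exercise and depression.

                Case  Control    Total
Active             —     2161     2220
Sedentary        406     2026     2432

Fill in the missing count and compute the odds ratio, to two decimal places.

0.14

The missing cell is in the exposed row: 2220 − 2161 = 59.
So a = 59, b = 2161, c = 406, d = 2026.
OR = (a·d)/(b·c) = (59 × 2026) / (2161 × 406) = 119534 / 877366 = 0.13624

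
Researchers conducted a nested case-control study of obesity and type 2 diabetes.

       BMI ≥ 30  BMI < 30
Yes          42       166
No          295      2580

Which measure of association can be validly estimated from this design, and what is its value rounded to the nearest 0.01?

2.21

Reading the table with exposure as columns: a = 42 (BMI ≥ 30, case), b = 295 (BMI ≥ 30, non-case), c = 166 (BMI < 30, case), d = 2580.
This is a nested case-control study: participants were sampled on outcome status, so risks in the source population cannot be estimated directly — relative risk is not valid here. The odds ratio is the appropriate measure.
OR = (a·d)/(b·c) = (42 × 2580) / (295 × 166) = 108360 / 48970 = 2.21278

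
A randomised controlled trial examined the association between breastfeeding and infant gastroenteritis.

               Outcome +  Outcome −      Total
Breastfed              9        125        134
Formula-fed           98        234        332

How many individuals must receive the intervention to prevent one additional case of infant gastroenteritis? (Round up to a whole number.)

5

Risk in treated group = 9/134 = 0.06716; risk in control = 98/332 = 0.29518.
Absolute risk reduction = 0.29518 − 0.06716 = 0.22802
NNT = 1 / ARR = 1 / 0.22802 = 4.386 → round up → 5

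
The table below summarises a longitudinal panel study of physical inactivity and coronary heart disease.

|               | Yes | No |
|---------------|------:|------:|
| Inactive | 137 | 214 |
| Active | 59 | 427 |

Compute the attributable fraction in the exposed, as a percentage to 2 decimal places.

Cells: a = 137, b = 214, c = 59, d = 427.
Risk in exposed = 137/351 = 0.39031; risk in unexposed = 59/486 = 0.12140.
RR = 0.39031/0.12140 = 3.21512
AR% = (RR − 1)/RR × 100 = (3.21512 − 1)/3.21512 × 100 = 68.8970%

68.90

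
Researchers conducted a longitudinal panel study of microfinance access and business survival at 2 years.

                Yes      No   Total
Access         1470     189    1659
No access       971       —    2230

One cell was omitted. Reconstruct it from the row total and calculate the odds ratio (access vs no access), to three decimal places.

The missing cell is in the unexposed row: 2230 − 971 = 1259.
So a = 1470, b = 189, c = 971, d = 1259.
OR = (a·d)/(b·c) = (1470 × 1259) / (189 × 971) = 1850730 / 183519 = 10.08468

10.085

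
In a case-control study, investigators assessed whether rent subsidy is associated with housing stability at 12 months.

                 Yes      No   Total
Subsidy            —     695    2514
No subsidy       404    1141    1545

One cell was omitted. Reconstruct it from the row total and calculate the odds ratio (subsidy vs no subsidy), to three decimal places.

7.392

The missing cell is in the exposed row: 2514 − 695 = 1819.
So a = 1819, b = 695, c = 404, d = 1141.
OR = (a·d)/(b·c) = (1819 × 1141) / (695 × 404) = 2075479 / 280780 = 7.39183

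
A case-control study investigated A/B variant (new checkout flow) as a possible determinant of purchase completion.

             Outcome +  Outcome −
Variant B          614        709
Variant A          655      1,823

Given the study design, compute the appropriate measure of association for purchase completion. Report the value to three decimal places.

2.410

Cells: a = 614, b = 709, c = 655, d = 1823.
This is a case-control study: participants were sampled on outcome status, so risks in the source population cannot be estimated directly — relative risk is not valid here. The odds ratio is the appropriate measure.
OR = (a·d)/(b·c) = (614 × 1823) / (709 × 655) = 1119322 / 464395 = 2.41028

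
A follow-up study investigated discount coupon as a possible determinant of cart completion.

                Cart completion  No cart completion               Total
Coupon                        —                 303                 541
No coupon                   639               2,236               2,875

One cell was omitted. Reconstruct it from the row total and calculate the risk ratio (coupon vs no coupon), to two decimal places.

1.98

The missing cell is in the exposed row: 541 − 303 = 238.
So a = 238, b = 303, c = 639, d = 2236.
RR = [a/(a+b)] / [c/(c+d)] = (238/541) / (639/2875) = 0.43993/0.22226 = 1.97932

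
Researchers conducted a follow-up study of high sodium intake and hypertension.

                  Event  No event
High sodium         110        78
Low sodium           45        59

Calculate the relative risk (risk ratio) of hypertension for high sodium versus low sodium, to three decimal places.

Cells: a = 110, b = 78, c = 45, d = 59.
Risk in exposed = 110/188 = 0.58511; risk in unexposed = 45/104 = 0.43269.
RR = 0.58511 / 0.43269 = 1.35225
The risk among the exposed is 1.35 times that among the unexposed.

1.352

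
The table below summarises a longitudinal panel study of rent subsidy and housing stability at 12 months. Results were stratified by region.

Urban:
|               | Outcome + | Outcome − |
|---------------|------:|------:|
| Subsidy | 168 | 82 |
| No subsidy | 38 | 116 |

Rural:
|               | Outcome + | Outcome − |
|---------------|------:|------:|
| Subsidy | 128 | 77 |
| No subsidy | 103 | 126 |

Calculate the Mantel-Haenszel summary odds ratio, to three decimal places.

3.286

OR_MH = Σ(aᵢdᵢ/nᵢ) / Σ(bᵢcᵢ/nᵢ), where nᵢ is the stratum total.
Stratum 1 (Urban): n = 404; a·d/n = 168·116/404 = 48.2376; b·c/n = 82·38/404 = 7.7129
Stratum 2 (Rural): n = 434; a·d/n = 128·126/434 = 37.1613; b·c/n = 77·103/434 = 18.2742
OR_MH = (48.2376 + 37.1613) / (7.7129 + 18.2742) = 85.3989 / 25.9871 = 3.28621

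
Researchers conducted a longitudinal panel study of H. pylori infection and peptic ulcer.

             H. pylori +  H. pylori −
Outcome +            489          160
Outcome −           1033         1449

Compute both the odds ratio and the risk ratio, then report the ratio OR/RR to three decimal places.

Reading the table with exposure as columns: a = 489 (H. pylori +, case), b = 1033 (H. pylori +, non-case), c = 160 (H. pylori −, case), d = 1449.
OR = (489·1449)/(1033·160) = 708561/165280 = 4.28703
Risk in exposed = 489/1522 = 0.32129; risk in unexposed = 160/1609 = 0.09944; RR = 3.23095
OR/RR = 4.28703 / 3.23095 = 1.32686
The outcome is not rare, so the OR lies further from 1 than the RR.

1.327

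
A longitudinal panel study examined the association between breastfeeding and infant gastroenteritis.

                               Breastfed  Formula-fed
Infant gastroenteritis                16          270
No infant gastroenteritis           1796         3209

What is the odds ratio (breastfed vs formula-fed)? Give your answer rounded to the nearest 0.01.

Reading the table with exposure as columns: a = 16 (Breastfed, case), b = 1796 (Breastfed, non-case), c = 270 (Formula-fed, case), d = 3209.
OR = (a·d)/(b·c) = (16 × 3209) / (1796 × 270) = 51344 / 484920 = 0.10588
Exposure is associated with lower odds of infant gastroenteritis (OR = 0.11 < 1).

0.11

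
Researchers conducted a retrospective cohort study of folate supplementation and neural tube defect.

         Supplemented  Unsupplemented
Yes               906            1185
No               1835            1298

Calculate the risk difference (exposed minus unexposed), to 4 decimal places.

Reading the table with exposure as columns: a = 906 (Supplemented, case), b = 1835 (Supplemented, non-case), c = 1185 (Unsupplemented, case), d = 1298.
Risk in exposed = 906/2741 = 0.330536; risk in unexposed = 1185/2483 = 0.477245.
Risk difference = 0.330536 − 0.477245 = -0.146709

-0.1467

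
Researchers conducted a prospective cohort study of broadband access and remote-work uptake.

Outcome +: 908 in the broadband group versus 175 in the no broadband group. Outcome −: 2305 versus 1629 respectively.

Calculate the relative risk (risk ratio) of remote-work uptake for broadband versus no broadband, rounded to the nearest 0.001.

2.913

From the description: a = 908, b = 2305, c = 175, d = 1629.
Risk in exposed = 908/3213 = 0.28260; risk in unexposed = 175/1804 = 0.09701.
RR = 0.28260 / 0.09701 = 2.91322
The risk among the exposed is 2.91 times that among the unexposed.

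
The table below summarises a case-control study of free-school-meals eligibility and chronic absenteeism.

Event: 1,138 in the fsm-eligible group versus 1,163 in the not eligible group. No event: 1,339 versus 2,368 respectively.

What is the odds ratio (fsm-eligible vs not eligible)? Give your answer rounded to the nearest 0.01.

1.73

From the description: a = 1138, b = 1339, c = 1163, d = 2368.
OR = (a·d)/(b·c) = (1138 × 2368) / (1339 × 1163) = 2694784 / 1557257 = 1.73047
The odds of chronic absenteeism are about 1.73 times as high in the fsm-eligible group.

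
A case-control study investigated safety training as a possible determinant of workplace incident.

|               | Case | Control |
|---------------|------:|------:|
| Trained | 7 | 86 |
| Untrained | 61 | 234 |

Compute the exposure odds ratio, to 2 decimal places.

0.31

Cells: a = 7, b = 86, c = 61, d = 234.
OR = (a·d)/(b·c) = (7 × 234) / (86 × 61) = 1638 / 5246 = 0.31224
Exposure is associated with lower odds of workplace incident (OR = 0.31 < 1).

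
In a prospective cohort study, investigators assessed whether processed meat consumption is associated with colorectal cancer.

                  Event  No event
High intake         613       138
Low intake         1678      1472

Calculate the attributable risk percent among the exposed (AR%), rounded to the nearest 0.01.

Cells: a = 613, b = 138, c = 1678, d = 1472.
Risk in exposed = 613/751 = 0.81625; risk in unexposed = 1678/3150 = 0.53270.
RR = 0.81625/0.53270 = 1.53228
AR% = (RR − 1)/RR × 100 = (1.53228 − 1)/1.53228 × 100 = 34.7379%

34.74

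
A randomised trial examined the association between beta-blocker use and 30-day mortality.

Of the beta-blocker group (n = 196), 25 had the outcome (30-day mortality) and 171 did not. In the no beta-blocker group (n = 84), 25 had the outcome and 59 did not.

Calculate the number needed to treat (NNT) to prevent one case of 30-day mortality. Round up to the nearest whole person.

Risk in treated group = 25/196 = 0.12755; risk in control = 25/84 = 0.29762.
Absolute risk reduction = 0.29762 − 0.12755 = 0.17007
NNT = 1 / ARR = 1 / 0.17007 = 5.880 → round up → 6

6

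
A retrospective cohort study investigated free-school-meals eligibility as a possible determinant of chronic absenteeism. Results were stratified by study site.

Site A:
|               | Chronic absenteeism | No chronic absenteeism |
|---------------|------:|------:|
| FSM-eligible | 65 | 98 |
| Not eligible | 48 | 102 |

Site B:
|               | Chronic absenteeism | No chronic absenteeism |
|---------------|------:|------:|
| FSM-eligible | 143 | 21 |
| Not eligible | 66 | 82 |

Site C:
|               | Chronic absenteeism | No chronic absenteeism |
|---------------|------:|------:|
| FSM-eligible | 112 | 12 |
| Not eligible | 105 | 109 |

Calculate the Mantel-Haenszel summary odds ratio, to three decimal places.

OR_MH = Σ(aᵢdᵢ/nᵢ) / Σ(bᵢcᵢ/nᵢ), where nᵢ is the stratum total.
Stratum 1 (Site A): n = 313; a·d/n = 65·102/313 = 21.1821; b·c/n = 98·48/313 = 15.0288
Stratum 2 (Site B): n = 312; a·d/n = 143·82/312 = 37.5833; b·c/n = 21·66/312 = 4.4423
Stratum 3 (Site C): n = 338; a·d/n = 112·109/338 = 36.1183; b·c/n = 12·105/338 = 3.7278
OR_MH = (21.1821 + 37.5833 + 36.1183) / (15.0288 + 4.4423 + 3.7278) = 94.8838 / 23.1989 = 4.09002

4.090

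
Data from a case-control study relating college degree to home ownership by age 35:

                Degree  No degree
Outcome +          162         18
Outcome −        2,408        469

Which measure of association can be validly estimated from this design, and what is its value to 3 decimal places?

Reading the table with exposure as columns: a = 162 (Degree, case), b = 2408 (Degree, non-case), c = 18 (No degree, case), d = 469.
This is a case-control study: participants were sampled on outcome status, so risks in the source population cannot be estimated directly — relative risk is not valid here. The odds ratio is the appropriate measure.
OR = (a·d)/(b·c) = (162 × 469) / (2408 × 18) = 75978 / 43344 = 1.75291

1.753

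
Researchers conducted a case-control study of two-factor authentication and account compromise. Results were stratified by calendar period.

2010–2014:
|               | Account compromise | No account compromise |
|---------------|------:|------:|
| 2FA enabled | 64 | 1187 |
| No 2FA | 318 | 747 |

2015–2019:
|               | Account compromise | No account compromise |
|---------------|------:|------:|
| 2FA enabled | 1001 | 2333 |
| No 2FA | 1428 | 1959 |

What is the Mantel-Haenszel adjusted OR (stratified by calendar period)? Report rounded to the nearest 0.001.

0.474

OR_MH = Σ(aᵢdᵢ/nᵢ) / Σ(bᵢcᵢ/nᵢ), where nᵢ is the stratum total.
Stratum 1 (2010–2014): n = 2316; a·d/n = 64·747/2316 = 20.6425; b·c/n = 1187·318/2316 = 162.9819
Stratum 2 (2015–2019): n = 6721; a·d/n = 1001·1959/6721 = 291.7660; b·c/n = 2333·1428/6721 = 495.6887
OR_MH = (20.6425 + 291.7660) / (162.9819 + 495.6887) = 312.4084 / 658.6706 = 0.47430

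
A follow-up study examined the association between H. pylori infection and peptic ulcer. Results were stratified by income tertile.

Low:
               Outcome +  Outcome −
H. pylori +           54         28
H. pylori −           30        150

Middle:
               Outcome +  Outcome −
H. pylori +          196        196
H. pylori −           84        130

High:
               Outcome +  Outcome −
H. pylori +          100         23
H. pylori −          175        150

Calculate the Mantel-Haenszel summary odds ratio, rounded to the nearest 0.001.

2.704

OR_MH = Σ(aᵢdᵢ/nᵢ) / Σ(bᵢcᵢ/nᵢ), where nᵢ is the stratum total.
Stratum 1 (Low): n = 262; a·d/n = 54·150/262 = 30.9160; b·c/n = 28·30/262 = 3.2061
Stratum 2 (Middle): n = 606; a·d/n = 196·130/606 = 42.0462; b·c/n = 196·84/606 = 27.1683
Stratum 3 (High): n = 448; a·d/n = 100·150/448 = 33.4821; b·c/n = 23·175/448 = 8.9844
OR_MH = (30.9160 + 42.0462 + 33.4821) / (3.2061 + 27.1683 + 8.9844) = 106.4444 / 39.3588 = 2.70446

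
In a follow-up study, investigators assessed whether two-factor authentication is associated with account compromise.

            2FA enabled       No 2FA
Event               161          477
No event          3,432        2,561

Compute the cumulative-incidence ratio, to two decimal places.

Reading the table with exposure as columns: a = 161 (2FA enabled, case), b = 3432 (2FA enabled, non-case), c = 477 (No 2FA, case), d = 2561.
Risk in exposed = 161/3593 = 0.04481; risk in unexposed = 477/3038 = 0.15701.
RR = 0.04481 / 0.15701 = 0.28539
The risk is 71% lower among the exposed than among the unexposed.

0.29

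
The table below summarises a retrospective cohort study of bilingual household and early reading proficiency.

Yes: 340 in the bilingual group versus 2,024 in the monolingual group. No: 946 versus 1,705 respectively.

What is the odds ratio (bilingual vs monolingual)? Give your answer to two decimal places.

0.30

From the description: a = 340, b = 946, c = 2024, d = 1705.
OR = (a·d)/(b·c) = (340 × 1705) / (946 × 2024) = 579700 / 1914704 = 0.30276
Exposure is associated with lower odds of early reading proficiency (OR = 0.30 < 1).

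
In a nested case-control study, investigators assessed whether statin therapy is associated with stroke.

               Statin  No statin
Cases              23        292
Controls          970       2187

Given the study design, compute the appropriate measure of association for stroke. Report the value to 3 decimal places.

0.178

Reading the table with exposure as columns: a = 23 (Statin, case), b = 970 (Statin, non-case), c = 292 (No statin, case), d = 2187.
This is a nested case-control study: participants were sampled on outcome status, so risks in the source population cannot be estimated directly — relative risk is not valid here. The odds ratio is the appropriate measure.
OR = (a·d)/(b·c) = (23 × 2187) / (970 × 292) = 50301 / 283240 = 0.17759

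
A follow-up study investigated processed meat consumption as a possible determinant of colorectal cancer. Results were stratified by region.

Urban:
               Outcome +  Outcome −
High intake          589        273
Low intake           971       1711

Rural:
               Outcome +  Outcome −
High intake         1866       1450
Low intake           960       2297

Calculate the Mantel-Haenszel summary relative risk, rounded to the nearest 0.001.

RR_MH = Σ(aᵢ·n₀ᵢ/nᵢ) / Σ(cᵢ·n₁ᵢ/nᵢ), with n₁ᵢ = aᵢ+bᵢ (exposed), n₀ᵢ = cᵢ+dᵢ (unexposed), nᵢ = n₁ᵢ+n₀ᵢ.
Stratum 1 (Urban): n₁ = 862, n₀ = 2682, n = 3544; a·n₀/n = 589·2682/3544 = 445.7387; c·n₁/n = 971·862/3544 = 236.1744
Stratum 2 (Rural): n₁ = 3316, n₀ = 3257, n = 6573; a·n₀/n = 1866·3257/6573 = 924.6253; c·n₁/n = 960·3316/6573 = 484.3085
RR_MH = (445.7387 + 924.6253) / (236.1744 + 484.3085) = 1370.3640 / 720.4829 = 1.90201

1.902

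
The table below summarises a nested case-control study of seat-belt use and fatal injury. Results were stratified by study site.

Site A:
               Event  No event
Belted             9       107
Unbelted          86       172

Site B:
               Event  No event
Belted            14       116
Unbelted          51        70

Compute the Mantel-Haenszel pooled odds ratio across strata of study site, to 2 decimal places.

0.17

OR_MH = Σ(aᵢdᵢ/nᵢ) / Σ(bᵢcᵢ/nᵢ), where nᵢ is the stratum total.
Stratum 1 (Site A): n = 374; a·d/n = 9·172/374 = 4.1390; b·c/n = 107·86/374 = 24.6043
Stratum 2 (Site B): n = 251; a·d/n = 14·70/251 = 3.9044; b·c/n = 116·51/251 = 23.5697
OR_MH = (4.1390 + 3.9044) / (24.6043 + 23.5697) = 8.0434 / 48.1740 = 0.16697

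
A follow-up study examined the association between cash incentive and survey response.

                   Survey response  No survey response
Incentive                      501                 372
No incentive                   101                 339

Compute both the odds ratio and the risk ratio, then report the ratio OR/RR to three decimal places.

Cells: a = 501, b = 372, c = 101, d = 339.
OR = (501·339)/(372·101) = 169839/37572 = 4.52036
Risk in exposed = 501/873 = 0.57388; risk in unexposed = 101/440 = 0.22955; RR = 2.50009
OR/RR = 4.52036 / 2.50009 = 1.80808
The outcome is not rare, so the OR lies further from 1 than the RR.

1.808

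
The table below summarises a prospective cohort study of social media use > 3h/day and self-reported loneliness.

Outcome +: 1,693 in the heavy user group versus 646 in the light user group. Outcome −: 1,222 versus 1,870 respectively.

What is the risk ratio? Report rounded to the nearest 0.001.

From the description: a = 1693, b = 1222, c = 646, d = 1870.
Risk in exposed = 1693/2915 = 0.58079; risk in unexposed = 646/2516 = 0.25676.
RR = 0.58079 / 0.25676 = 2.26202
The risk among the exposed is 2.26 times that among the unexposed.

2.262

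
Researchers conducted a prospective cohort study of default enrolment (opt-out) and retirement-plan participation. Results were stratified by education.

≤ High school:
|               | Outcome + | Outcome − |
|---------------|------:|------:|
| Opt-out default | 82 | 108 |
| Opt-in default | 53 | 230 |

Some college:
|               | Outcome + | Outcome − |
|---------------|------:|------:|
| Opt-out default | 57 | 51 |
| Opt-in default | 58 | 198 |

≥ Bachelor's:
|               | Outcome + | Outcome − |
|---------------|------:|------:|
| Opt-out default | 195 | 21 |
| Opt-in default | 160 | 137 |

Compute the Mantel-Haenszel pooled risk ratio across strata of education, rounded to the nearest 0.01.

1.91

RR_MH = Σ(aᵢ·n₀ᵢ/nᵢ) / Σ(cᵢ·n₁ᵢ/nᵢ), with n₁ᵢ = aᵢ+bᵢ (exposed), n₀ᵢ = cᵢ+dᵢ (unexposed), nᵢ = n₁ᵢ+n₀ᵢ.
Stratum 1 (≤ High school): n₁ = 190, n₀ = 283, n = 473; a·n₀/n = 82·283/473 = 49.0613; c·n₁/n = 53·190/473 = 21.2896
Stratum 2 (Some college): n₁ = 108, n₀ = 256, n = 364; a·n₀/n = 57·256/364 = 40.0879; c·n₁/n = 58·108/364 = 17.2088
Stratum 3 (≥ Bachelor's): n₁ = 216, n₀ = 297, n = 513; a·n₀/n = 195·297/513 = 112.8947; c·n₁/n = 160·216/513 = 67.3684
RR_MH = (49.0613 + 40.0879 + 112.8947) / (21.2896 + 17.2088 + 67.3684) = 202.0440 / 105.8669 = 1.90847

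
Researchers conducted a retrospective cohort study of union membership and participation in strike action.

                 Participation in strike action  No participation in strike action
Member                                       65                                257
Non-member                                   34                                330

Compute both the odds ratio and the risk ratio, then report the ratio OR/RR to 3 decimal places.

Cells: a = 65, b = 257, c = 34, d = 330.
OR = (65·330)/(257·34) = 21450/8738 = 2.45480
Risk in exposed = 65/322 = 0.20186; risk in unexposed = 34/364 = 0.09341; RR = 2.16113
OR/RR = 2.45480 / 2.16113 = 1.13589
The outcome is not rare, so the OR lies further from 1 than the RR.

1.136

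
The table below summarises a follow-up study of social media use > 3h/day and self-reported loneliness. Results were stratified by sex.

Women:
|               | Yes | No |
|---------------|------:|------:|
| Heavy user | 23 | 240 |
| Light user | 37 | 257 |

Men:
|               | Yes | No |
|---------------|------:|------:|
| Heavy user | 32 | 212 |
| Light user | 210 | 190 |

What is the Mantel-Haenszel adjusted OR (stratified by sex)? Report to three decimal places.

0.236

OR_MH = Σ(aᵢdᵢ/nᵢ) / Σ(bᵢcᵢ/nᵢ), where nᵢ is the stratum total.
Stratum 1 (Women): n = 557; a·d/n = 23·257/557 = 10.6122; b·c/n = 240·37/557 = 15.9425
Stratum 2 (Men): n = 644; a·d/n = 32·190/644 = 9.4410; b·c/n = 212·210/644 = 69.1304
OR_MH = (10.6122 + 9.4410) / (15.9425 + 69.1304) = 20.0532 / 85.0730 = 0.23572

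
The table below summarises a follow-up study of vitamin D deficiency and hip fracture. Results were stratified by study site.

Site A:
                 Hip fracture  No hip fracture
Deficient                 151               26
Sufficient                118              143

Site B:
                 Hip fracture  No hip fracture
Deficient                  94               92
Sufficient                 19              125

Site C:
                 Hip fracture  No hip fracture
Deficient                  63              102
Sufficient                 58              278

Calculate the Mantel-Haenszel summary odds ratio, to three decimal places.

4.972

OR_MH = Σ(aᵢdᵢ/nᵢ) / Σ(bᵢcᵢ/nᵢ), where nᵢ is the stratum total.
Stratum 1 (Site A): n = 438; a·d/n = 151·143/438 = 49.2991; b·c/n = 26·118/438 = 7.0046
Stratum 2 (Site B): n = 330; a·d/n = 94·125/330 = 35.6061; b·c/n = 92·19/330 = 5.2970
Stratum 3 (Site C): n = 501; a·d/n = 63·278/501 = 34.9581; b·c/n = 102·58/501 = 11.8084
OR_MH = (49.2991 + 35.6061 + 34.9581) / (7.0046 + 5.2970 + 11.8084) = 119.8632 / 24.1099 = 4.97153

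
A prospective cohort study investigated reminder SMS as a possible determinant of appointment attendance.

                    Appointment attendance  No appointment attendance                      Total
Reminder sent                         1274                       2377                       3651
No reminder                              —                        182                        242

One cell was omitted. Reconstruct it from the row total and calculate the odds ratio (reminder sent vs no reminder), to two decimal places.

1.63

The missing cell is in the unexposed row: 242 − 182 = 60.
So a = 1274, b = 2377, c = 60, d = 182.
OR = (a·d)/(b·c) = (1274 × 182) / (2377 × 60) = 231868 / 142620 = 1.62577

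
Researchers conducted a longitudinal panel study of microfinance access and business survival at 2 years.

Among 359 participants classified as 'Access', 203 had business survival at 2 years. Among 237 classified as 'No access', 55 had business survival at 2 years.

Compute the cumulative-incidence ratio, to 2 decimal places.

2.44

From the description: a = 203, b = 156, c = 55, d = 182.
Risk in exposed = 203/359 = 0.56546; risk in unexposed = 55/237 = 0.23207.
RR = 0.56546 / 0.23207 = 2.43662
The risk among the exposed is 2.44 times that among the unexposed.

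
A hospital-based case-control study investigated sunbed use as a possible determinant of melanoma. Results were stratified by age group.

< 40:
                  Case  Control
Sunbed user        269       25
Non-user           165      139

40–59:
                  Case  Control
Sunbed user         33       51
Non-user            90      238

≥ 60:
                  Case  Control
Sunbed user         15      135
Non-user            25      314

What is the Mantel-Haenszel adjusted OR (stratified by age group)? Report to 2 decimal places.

3.66

OR_MH = Σ(aᵢdᵢ/nᵢ) / Σ(bᵢcᵢ/nᵢ), where nᵢ is the stratum total.
Stratum 1 (< 40): n = 598; a·d/n = 269·139/598 = 62.5268; b·c/n = 25·165/598 = 6.8980
Stratum 2 (40–59): n = 412; a·d/n = 33·238/412 = 19.0631; b·c/n = 51·90/412 = 11.1408
Stratum 3 (≥ 60): n = 489; a·d/n = 15·314/489 = 9.6319; b·c/n = 135·25/489 = 6.9018
OR_MH = (62.5268 + 19.0631 + 9.6319) / (6.8980 + 11.1408 + 6.9018) = 91.2218 / 24.9406 = 3.65756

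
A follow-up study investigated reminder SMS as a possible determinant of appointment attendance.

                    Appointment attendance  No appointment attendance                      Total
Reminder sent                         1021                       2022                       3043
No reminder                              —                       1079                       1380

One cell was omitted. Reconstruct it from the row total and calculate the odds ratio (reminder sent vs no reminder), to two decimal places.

1.81

The missing cell is in the unexposed row: 1380 − 1079 = 301.
So a = 1021, b = 2022, c = 301, d = 1079.
OR = (a·d)/(b·c) = (1021 × 1079) / (2022 × 301) = 1101659 / 608622 = 1.81009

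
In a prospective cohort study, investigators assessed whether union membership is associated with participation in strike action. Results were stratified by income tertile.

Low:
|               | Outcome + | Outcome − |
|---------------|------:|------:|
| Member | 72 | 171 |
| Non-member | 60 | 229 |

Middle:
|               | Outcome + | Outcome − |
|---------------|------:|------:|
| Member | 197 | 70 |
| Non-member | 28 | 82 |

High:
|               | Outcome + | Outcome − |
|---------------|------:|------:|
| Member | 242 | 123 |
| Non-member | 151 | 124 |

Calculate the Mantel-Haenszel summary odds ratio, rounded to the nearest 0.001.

2.256

OR_MH = Σ(aᵢdᵢ/nᵢ) / Σ(bᵢcᵢ/nᵢ), where nᵢ is the stratum total.
Stratum 1 (Low): n = 532; a·d/n = 72·229/532 = 30.9925; b·c/n = 171·60/532 = 19.2857
Stratum 2 (Middle): n = 377; a·d/n = 197·82/377 = 42.8488; b·c/n = 70·28/377 = 5.1989
Stratum 3 (High): n = 640; a·d/n = 242·124/640 = 46.8875; b·c/n = 123·151/640 = 29.0203
OR_MH = (30.9925 + 42.8488 + 46.8875) / (19.2857 + 5.1989 + 29.0203) = 120.7288 / 53.5050 = 2.25640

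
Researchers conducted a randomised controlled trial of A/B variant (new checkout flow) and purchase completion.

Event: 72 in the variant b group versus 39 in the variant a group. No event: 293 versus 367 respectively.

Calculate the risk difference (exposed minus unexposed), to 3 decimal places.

From the description: a = 72, b = 293, c = 39, d = 367.
Risk in exposed = 72/365 = 0.197260; risk in unexposed = 39/406 = 0.096059.
Risk difference = 0.197260 − 0.096059 = 0.101201

0.101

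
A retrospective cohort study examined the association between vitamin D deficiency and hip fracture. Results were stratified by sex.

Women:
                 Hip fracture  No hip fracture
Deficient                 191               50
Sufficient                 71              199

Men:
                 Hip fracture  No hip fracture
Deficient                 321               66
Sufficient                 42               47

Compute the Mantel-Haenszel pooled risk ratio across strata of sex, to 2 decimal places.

RR_MH = Σ(aᵢ·n₀ᵢ/nᵢ) / Σ(cᵢ·n₁ᵢ/nᵢ), with n₁ᵢ = aᵢ+bᵢ (exposed), n₀ᵢ = cᵢ+dᵢ (unexposed), nᵢ = n₁ᵢ+n₀ᵢ.
Stratum 1 (Women): n₁ = 241, n₀ = 270, n = 511; a·n₀/n = 191·270/511 = 100.9198; c·n₁/n = 71·241/511 = 33.4853
Stratum 2 (Men): n₁ = 387, n₀ = 89, n = 476; a·n₀/n = 321·89/476 = 60.0189; c·n₁/n = 42·387/476 = 34.1471
RR_MH = (100.9198 + 60.0189) / (33.4853 + 34.1471) = 160.9387 / 67.6324 = 2.37961

2.38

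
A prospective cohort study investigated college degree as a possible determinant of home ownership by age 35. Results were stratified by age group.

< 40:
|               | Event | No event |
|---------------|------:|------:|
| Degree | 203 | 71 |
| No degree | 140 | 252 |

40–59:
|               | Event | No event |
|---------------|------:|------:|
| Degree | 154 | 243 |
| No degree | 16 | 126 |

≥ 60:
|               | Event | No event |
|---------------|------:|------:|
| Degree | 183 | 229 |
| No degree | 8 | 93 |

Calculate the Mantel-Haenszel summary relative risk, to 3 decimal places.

RR_MH = Σ(aᵢ·n₀ᵢ/nᵢ) / Σ(cᵢ·n₁ᵢ/nᵢ), with n₁ᵢ = aᵢ+bᵢ (exposed), n₀ᵢ = cᵢ+dᵢ (unexposed), nᵢ = n₁ᵢ+n₀ᵢ.
Stratum 1 (< 40): n₁ = 274, n₀ = 392, n = 666; a·n₀/n = 203·392/666 = 119.4835; c·n₁/n = 140·274/666 = 57.5976
Stratum 2 (40–59): n₁ = 397, n₀ = 142, n = 539; a·n₀/n = 154·142/539 = 40.5714; c·n₁/n = 16·397/539 = 11.7848
Stratum 3 (≥ 60): n₁ = 412, n₀ = 101, n = 513; a·n₀/n = 183·101/513 = 36.0292; c·n₁/n = 8·412/513 = 6.4250
RR_MH = (119.4835 + 40.5714 + 36.0292) / (57.5976 + 11.7848 + 6.4250) = 196.0842 / 75.8073 = 2.58661

2.587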